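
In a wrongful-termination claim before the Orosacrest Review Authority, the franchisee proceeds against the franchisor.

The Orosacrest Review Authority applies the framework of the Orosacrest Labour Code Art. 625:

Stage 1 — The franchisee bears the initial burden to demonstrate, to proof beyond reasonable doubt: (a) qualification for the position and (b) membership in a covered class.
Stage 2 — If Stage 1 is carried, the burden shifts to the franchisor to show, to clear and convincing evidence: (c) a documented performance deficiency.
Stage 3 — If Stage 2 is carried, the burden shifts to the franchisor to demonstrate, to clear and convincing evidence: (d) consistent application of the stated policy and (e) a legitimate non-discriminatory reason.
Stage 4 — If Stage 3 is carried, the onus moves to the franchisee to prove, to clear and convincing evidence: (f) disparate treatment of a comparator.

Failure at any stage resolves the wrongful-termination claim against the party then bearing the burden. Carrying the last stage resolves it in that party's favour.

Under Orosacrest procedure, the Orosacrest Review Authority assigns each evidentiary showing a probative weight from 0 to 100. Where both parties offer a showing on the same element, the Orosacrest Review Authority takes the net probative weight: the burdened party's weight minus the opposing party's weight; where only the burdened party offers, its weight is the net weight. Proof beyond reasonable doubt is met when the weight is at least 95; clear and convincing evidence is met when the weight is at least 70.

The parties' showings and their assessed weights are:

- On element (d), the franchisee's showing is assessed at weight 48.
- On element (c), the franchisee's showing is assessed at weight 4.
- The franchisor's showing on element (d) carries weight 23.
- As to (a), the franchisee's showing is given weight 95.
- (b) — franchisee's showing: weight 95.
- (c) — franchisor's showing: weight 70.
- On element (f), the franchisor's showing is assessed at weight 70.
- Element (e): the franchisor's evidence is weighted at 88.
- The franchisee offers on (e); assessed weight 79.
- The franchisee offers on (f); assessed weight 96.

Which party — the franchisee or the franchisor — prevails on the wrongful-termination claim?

Stage 1 (franchisee, proof beyond reasonable doubt, weight is at least 95): (a) 95 ≥ 95 — meets; (b) 95 ≥ 95 — meets.
  All elements met. The burden passes to the franchisor.
Stage 2 (franchisor, clear and convincing evidence, weight is at least 70): (c) net 70−4=66 < 70 — fails.
  Not every element is met, so the franchisor fails to carry Stage 2.
So the franchisee prevails.

franchisee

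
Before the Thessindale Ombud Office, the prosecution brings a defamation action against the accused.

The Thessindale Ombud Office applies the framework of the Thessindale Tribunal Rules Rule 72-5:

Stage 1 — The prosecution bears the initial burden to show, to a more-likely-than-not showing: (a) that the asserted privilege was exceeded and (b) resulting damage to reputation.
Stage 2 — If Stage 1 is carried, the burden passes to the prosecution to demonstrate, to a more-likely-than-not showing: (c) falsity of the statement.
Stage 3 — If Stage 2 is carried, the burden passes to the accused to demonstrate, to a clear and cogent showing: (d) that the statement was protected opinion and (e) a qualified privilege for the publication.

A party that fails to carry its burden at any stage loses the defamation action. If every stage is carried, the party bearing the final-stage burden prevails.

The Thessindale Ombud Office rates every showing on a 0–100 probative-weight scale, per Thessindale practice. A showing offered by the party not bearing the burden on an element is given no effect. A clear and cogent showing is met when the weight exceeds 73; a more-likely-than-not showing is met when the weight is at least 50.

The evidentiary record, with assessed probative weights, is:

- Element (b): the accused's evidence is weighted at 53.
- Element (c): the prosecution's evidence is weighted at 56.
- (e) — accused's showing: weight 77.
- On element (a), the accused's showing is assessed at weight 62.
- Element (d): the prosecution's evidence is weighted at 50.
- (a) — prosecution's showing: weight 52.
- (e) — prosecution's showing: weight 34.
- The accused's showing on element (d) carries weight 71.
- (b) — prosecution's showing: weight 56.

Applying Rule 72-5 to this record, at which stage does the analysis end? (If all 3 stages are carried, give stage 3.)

Stage 1 (prosecution, a more-likely-than-not showing, weight is at least 50): (a) 52 (accused's 62 disregarded) ≥ 50 — meets; (b) 56 (accused's 53 disregarded) ≥ 50 — meets.
  All elements met. The prosecution retains the burden for Stage 2.
Stage 2 (prosecution, a more-likely-than-not showing, weight is at least 50): (c) 56 ≥ 50 — meets.
  The prosecution carries Stage 2; the accused now bears the burden.
Stage 3 (accused, a clear and cogent showing, weight exceeds 73): (d) 71 (prosecution's 50 disregarded) ≤ 73 — fails; (e) 77 (prosecution's 34 disregarded) > 73 — meets.
  The accused does not carry Stage 3.
So the prosecution prevails.

stage 3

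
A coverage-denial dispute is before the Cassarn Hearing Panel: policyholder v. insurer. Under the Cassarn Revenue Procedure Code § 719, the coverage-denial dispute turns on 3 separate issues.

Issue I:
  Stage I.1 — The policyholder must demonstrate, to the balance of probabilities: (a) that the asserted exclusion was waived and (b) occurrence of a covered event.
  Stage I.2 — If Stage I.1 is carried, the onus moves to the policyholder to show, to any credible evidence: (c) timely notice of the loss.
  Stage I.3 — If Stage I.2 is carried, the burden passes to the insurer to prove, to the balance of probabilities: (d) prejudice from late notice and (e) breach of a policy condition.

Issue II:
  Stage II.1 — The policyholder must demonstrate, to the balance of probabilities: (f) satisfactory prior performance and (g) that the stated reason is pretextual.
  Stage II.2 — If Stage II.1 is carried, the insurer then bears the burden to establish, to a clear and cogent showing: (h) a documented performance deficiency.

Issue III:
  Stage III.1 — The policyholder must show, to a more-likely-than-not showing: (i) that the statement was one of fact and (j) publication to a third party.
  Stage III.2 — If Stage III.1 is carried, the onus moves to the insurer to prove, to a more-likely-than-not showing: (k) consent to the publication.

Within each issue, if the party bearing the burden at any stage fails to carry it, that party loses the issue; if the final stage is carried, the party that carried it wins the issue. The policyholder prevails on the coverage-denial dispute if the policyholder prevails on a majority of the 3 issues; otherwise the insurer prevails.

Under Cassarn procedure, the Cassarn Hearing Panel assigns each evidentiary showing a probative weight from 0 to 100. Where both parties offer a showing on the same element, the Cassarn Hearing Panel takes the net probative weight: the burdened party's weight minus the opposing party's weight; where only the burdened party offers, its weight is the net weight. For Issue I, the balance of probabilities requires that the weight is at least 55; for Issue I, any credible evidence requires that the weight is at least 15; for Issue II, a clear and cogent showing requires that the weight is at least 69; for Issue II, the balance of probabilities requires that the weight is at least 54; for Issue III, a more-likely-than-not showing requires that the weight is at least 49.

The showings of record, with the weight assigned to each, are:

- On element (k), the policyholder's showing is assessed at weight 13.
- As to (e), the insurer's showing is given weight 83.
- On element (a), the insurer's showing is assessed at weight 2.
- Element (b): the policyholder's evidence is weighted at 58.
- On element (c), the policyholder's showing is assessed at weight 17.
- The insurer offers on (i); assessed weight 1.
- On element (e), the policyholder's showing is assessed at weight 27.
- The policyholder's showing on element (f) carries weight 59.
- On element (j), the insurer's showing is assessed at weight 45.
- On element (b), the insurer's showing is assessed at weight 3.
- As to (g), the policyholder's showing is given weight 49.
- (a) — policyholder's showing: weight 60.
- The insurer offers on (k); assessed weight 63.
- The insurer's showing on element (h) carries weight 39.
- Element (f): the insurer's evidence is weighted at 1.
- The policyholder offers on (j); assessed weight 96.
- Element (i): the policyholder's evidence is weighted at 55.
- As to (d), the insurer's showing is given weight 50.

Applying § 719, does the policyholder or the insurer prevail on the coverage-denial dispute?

— Issue I —
At Stage I.1 the policyholder must meet the balance of probabilities (weight is at least 55): on (a) the weight is 60 less the opposing 2 gives net 58, ≥ 55, so (a) meets the standard; on (b) the weight is 58 less the opposing 3 gives net 55, ≥ 55, so (b) meets the standard.
  All elements met. The policyholder retains the burden for Stage I.2.
At Stage I.2 the policyholder must meet any credible evidence (weight is at least 15): on (c) the weight is 17, which does reach 15, so (c) meets the standard.
  Stage I.2 carried; the burden shifts to the insurer.
At Stage I.3 the insurer must meet the balance of probabilities (weight is at least 55): on (d) the weight is 50, which does not reach 55, so (d) does not meet the standard; on (e) the weight is 83 less the opposing 27 gives net 56, ≥ 55, so (e) meets the standard.
  The insurer does not carry Stage I.3.
The policyholder prevails on this issue.
— Issue II —
At Stage II.1 the policyholder must meet the balance of probabilities (weight is at least 54): on (f) the weight is 59 less the opposing 1 gives net 58, ≥ 54, so (f) meets the standard; on (g) the weight is 49, which does not reach 54, so (g) does not meet the standard.
  Not every element is met, so the policyholder fails to carry Stage II.1.
So the insurer prevails on this issue.
— Issue III —
Stage III.1 — burden on policyholder; standard: a more-likely-than-not showing (weight is at least 49).
    (i): 55 − 1 = 54 ≥ 49 [met]
    (j): 96 − 45 = 51 ≥ 49 [met]
  All elements met. The burden passes to the insurer.
Stage III.2 — burden on insurer; standard: a more-likely-than-not showing (weight is at least 49).
    (k): 63 − 13 = 50 ≥ 49 [met]
  The insurer carries the last stage.
With every stage satisfied, the insurer prevails on this issue.
Per-issue: Issue I → policyholder; Issue II → insurer; Issue III → insurer. The policyholder must prevail on a majority of issues; overall, the insurer prevails.

insurer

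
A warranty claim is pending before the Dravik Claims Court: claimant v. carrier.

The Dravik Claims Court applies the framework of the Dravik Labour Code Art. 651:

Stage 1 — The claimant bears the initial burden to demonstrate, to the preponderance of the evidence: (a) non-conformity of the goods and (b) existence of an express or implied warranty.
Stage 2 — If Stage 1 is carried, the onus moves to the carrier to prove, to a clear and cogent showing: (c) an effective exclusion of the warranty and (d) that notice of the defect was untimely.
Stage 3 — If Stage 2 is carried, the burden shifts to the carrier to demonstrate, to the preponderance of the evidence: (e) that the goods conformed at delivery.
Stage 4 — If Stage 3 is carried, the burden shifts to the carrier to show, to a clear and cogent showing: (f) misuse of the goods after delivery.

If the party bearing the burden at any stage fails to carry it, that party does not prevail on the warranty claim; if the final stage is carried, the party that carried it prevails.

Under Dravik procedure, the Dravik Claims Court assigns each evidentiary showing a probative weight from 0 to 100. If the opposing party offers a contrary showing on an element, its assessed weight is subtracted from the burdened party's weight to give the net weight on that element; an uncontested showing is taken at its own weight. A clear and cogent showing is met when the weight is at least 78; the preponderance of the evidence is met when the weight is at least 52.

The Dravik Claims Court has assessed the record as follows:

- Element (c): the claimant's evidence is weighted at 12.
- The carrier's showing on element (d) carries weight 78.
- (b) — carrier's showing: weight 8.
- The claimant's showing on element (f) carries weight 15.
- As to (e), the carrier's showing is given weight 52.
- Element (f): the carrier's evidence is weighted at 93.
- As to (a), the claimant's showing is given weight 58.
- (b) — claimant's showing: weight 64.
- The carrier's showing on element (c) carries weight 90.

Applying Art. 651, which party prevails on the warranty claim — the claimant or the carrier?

carrier

Stage 1 (claimant, the preponderance of the evidence, weight is at least 52): (a) 58 ≥ 52 — meets; (b) net 64−8=56 ≥ 52 — meets.
  Stage 1 carried; the burden shifts to the carrier.
Stage 2 (carrier, a clear and cogent showing, weight is at least 78): (c) net 90−12=78 ≥ 78 — meets; (d) 78 ≥ 78 — meets.
  Stage 2 is satisfied; the carrier continues to bear the burden.
Stage 3 (carrier, the preponderance of the evidence, weight is at least 52): (e) 52 ≥ 52 — meets.
  All elements met. The carrier retains the burden for Stage 4.
Stage 4 (carrier, a clear and cogent showing, weight is at least 78): (f) net 93−15=78 ≥ 78 — meets.
  All elements met at the final stage.
With every stage satisfied, the carrier prevails.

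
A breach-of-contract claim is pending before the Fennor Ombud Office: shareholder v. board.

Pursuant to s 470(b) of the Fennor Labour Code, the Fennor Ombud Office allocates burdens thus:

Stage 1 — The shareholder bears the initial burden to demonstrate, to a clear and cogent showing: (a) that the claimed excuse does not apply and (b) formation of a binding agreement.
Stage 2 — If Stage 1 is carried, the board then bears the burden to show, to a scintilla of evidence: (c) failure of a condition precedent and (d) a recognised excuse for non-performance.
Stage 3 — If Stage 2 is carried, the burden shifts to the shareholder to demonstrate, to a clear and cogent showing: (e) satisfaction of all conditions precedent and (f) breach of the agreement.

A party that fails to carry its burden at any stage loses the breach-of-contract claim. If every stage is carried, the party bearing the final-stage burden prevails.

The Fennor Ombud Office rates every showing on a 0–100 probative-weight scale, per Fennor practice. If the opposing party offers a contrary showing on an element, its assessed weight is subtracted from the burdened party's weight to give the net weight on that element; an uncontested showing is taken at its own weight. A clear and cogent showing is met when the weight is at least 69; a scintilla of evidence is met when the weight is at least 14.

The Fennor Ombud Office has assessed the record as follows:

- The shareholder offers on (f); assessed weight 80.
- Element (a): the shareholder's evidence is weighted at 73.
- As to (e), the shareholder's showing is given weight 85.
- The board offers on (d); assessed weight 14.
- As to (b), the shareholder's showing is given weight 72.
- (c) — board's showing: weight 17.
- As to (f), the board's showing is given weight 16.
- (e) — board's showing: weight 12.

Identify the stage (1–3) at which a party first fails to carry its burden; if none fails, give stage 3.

Stage 1 — burden on shareholder; standard: a clear and cogent showing (weight is at least 69).
    (a): 73 ≥ 69 [met]
    (b): 72 ≥ 69 [met]
  The shareholder carries Stage 1; the board now bears the burden.
Stage 2 — burden on board; standard: a scintilla of evidence (weight is at least 14).
    (c): 17 ≥ 14 [met]
    (d): 14 ≥ 14 [met]
  Stage 2 carried; the burden shifts to the shareholder.
Stage 3 — burden on shareholder; standard: a clear and cogent showing (weight is at least 69).
    (e): 85 − 12 = 73 ≥ 69 [met]
    (f): 80 − 16 = 64 < 69 [not met]
  The shareholder does not carry Stage 3.
So the board prevails.

stage 3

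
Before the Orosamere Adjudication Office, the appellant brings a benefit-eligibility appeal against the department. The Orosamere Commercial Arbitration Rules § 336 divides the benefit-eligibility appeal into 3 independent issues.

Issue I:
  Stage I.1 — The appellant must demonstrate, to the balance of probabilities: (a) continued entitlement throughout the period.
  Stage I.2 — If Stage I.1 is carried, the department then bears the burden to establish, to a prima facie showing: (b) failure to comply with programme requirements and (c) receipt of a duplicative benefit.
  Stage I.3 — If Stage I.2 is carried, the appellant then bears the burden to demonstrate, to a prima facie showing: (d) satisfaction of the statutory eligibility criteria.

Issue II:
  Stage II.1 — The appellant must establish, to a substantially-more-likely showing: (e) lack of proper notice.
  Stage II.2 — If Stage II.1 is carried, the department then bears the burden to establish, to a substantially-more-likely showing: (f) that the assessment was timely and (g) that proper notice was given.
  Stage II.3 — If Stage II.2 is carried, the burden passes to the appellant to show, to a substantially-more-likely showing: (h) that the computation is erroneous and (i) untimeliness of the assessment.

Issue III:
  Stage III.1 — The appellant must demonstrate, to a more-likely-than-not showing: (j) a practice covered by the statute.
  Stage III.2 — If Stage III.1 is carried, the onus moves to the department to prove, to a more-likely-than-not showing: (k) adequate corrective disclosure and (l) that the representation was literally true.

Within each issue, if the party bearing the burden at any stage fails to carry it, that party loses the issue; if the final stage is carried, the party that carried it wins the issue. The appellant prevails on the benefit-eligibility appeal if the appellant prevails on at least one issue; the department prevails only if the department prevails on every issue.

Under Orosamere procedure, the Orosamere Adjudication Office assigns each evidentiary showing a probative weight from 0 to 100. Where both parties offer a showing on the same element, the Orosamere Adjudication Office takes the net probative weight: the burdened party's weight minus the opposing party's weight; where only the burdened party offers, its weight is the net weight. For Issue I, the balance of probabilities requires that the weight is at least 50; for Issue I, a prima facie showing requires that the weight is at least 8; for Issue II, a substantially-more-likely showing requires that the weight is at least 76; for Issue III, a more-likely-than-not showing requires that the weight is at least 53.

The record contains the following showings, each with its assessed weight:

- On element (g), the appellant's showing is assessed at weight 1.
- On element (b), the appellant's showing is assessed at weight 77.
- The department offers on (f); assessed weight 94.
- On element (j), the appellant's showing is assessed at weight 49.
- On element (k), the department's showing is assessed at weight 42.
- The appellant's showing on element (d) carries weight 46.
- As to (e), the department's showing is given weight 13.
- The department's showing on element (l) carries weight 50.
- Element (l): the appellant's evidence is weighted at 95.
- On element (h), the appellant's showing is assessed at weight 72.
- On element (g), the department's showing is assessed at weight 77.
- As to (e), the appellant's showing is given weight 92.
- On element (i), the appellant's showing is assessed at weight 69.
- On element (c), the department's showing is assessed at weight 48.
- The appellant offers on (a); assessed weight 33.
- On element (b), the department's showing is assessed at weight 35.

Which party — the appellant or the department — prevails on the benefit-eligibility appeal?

department

— Issue I —
Stage I.1 — burden on appellant; standard: the balance of probabilities (weight is at least 50).
    (a): 33 < 50 [not met]
  Stage I.1 not carried; the appellant fails its burden.
The department prevails on this issue.
— Issue II —
Stage II.1 (appellant, a substantially-more-likely showing, weight is at least 76): (e) net 92−13=79 ≥ 76 — meets.
  All elements met. The burden passes to the department.
Stage II.2 (department, a substantially-more-likely showing, weight is at least 76): (f) 94 ≥ 76 — meets; (g) net 77−1=76 ≥ 76 — meets.
  Stage II.2 is satisfied; the onus moves to the appellant.
Stage II.3 (appellant, a substantially-more-likely showing, weight is at least 76): (h) 72 < 76 — fails; (i) 69 < 76 — fails.
  Stage II.3 not carried; the appellant fails its burden.
The analysis ends at Stage II.3; the department prevails on this issue.
— Issue III —
At Stage III.1 the appellant must meet a more-likely-than-not showing (weight is at least 53): on (j) the weight is 49, which does not reach 53, so (j) does not meet the standard.
  Not every element is met, so the appellant fails to carry Stage III.1.
The analysis ends at Stage III.1; the department prevails on this issue.
Per-issue: Issue I → department; Issue II → department; Issue III → department. The appellant must prevail on at least one issue; overall, the department prevails.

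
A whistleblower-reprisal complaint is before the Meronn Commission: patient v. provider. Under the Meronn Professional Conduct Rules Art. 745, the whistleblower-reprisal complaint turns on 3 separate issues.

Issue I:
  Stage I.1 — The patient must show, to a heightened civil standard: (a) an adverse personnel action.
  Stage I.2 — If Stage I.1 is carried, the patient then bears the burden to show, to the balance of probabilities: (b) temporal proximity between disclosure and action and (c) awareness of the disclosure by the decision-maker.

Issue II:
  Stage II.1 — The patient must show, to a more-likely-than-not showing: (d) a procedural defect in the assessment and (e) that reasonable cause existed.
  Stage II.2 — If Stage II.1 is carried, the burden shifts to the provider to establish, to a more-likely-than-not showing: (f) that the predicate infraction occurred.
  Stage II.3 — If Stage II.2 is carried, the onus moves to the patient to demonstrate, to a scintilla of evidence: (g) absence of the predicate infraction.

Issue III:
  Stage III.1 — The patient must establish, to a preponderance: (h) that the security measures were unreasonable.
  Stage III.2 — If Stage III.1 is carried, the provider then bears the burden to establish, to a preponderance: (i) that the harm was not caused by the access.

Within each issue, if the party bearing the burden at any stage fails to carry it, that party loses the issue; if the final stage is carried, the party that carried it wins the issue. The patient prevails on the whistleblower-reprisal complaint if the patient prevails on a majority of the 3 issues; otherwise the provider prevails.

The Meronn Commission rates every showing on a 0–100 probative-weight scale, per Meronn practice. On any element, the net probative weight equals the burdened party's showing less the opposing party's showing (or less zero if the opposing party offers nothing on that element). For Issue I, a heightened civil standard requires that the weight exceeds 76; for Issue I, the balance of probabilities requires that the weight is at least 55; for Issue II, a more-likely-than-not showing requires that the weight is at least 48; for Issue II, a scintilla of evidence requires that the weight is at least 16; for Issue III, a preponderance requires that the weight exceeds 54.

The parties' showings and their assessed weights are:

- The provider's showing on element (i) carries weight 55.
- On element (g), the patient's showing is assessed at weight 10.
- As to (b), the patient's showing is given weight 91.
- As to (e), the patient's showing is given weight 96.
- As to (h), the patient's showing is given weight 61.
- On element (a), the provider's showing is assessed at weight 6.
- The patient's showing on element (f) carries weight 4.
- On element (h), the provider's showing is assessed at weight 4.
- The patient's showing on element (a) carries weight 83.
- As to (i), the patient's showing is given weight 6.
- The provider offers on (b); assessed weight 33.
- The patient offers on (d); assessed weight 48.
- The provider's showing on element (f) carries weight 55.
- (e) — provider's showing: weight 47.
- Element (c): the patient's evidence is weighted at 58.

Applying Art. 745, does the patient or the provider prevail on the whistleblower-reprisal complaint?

— Issue I —
Stage I.1 — burden on patient; standard: a heightened civil standard (weight exceeds 76).
    (a): 83 − 6 = 77 > 76 [met]
  Stage I.1 carried; the burden remains with the patient.
Stage I.2 — burden on patient; standard: the balance of probabilities (weight is at least 55).
    (b): 91 − 33 = 58 ≥ 55 [met]
    (c): 58 ≥ 55 [met]
  All elements met at the final stage.
All stages carried — the patient prevails on this issue.
— Issue II —
Stage II.1 (patient, a more-likely-than-not showing, weight is at least 48): (d) 48 ≥ 48 — meets; (e) net 96−47=49 ≥ 48 — meets.
  Stage II.1 carried; the burden shifts to the provider.
Stage II.2 (provider, a more-likely-than-not showing, weight is at least 48): (f) net 55−4=51 ≥ 48 — meets.
  Stage II.2 is satisfied; the onus moves to the patient.
Stage II.3 (patient, a scintilla of evidence, weight is at least 16): (g) 10 < 16 — fails.
  Not every element is met, so the patient fails to carry Stage II.3.
The analysis ends at Stage II.3; the provider prevails on this issue.
— Issue III —
Stage III.1 — burden on patient; standard: a preponderance (weight exceeds 54).
    (h): 61 − 4 = 57 > 54 [met]
  All elements met. The burden passes to the provider.
Stage III.2 — burden on provider; standard: a preponderance (weight exceeds 54).
    (i): 55 − 6 = 49 ≤ 54 [not met]
  The provider does not carry Stage III.2.
The patient prevails on this issue.
Per-issue: Issue I → patient; Issue II → provider; Issue III → patient. The patient must prevail on a majority of issues; overall, the patient prevails.

patient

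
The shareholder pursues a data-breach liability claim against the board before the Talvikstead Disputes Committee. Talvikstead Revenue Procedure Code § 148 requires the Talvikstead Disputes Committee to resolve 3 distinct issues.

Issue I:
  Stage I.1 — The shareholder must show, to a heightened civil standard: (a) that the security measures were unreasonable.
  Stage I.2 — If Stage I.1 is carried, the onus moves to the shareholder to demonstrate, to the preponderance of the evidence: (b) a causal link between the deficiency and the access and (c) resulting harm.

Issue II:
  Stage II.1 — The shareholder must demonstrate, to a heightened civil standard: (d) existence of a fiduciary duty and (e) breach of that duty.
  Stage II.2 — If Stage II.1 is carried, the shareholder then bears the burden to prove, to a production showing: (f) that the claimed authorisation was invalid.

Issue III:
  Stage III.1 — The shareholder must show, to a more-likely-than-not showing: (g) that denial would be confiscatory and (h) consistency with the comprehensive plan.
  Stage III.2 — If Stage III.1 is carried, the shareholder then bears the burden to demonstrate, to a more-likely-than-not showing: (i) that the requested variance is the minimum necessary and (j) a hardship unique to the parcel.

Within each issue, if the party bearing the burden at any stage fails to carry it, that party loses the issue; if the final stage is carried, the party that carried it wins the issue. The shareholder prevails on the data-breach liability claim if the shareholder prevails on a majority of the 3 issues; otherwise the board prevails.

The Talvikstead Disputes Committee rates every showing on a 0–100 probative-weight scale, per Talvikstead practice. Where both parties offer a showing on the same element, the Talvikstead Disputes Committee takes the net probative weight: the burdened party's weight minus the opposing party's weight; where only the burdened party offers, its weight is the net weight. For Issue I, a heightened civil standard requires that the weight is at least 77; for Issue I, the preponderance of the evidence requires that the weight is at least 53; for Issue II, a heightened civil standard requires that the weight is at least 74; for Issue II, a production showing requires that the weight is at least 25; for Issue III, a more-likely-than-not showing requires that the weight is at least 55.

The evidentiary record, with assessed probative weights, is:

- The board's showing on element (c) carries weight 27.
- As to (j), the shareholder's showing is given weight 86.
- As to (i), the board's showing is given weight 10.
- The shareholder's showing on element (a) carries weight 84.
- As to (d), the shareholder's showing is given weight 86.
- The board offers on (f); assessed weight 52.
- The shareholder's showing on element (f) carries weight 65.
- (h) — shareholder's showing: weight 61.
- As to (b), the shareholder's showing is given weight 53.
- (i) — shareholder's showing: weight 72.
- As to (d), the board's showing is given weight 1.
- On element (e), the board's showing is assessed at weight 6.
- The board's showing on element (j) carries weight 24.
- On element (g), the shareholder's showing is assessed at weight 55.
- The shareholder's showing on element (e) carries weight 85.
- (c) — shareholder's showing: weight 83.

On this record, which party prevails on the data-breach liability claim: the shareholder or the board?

— Issue I —
Stage I.1 — burden on shareholder; standard: a heightened civil standard (weight is at least 77).
    (a): 84 ≥ 77 [met]
  Stage I.1 carried; the burden remains with the shareholder.
Stage I.2 — burden on shareholder; standard: the preponderance of the evidence (weight is at least 53).
    (b): 53 ≥ 53 [met]
    (c): 83 − 27 = 56 ≥ 53 [met]
  Stage I.2 carried; the final stage is satisfied.
All stages carried — the shareholder prevails on this issue.
— Issue II —
Stage II.1 — burden on shareholder; standard: a heightened civil standard (weight is at least 74).
    (d): 86 − 1 = 85 ≥ 74 [met]
    (e): 85 − 6 = 79 ≥ 74 [met]
  Stage II.1 is satisfied; the shareholder continues to bear the burden.
Stage II.2 — burden on shareholder; standard: a production showing (weight is at least 25).
    (f): 65 − 52 = 13 < 25 [not met]
  The shareholder does not carry Stage II.2.
The analysis ends at Stage II.2; the board prevails on this issue.
— Issue III —
Stage III.1 (shareholder, a more-likely-than-not showing, weight is at least 55): (g) 55 ≥ 55 — meets; (h) 61 ≥ 55 — meets.
  Stage III.1 is satisfied; the shareholder continues to bear the burden.
Stage III.2 (shareholder, a more-likely-than-not showing, weight is at least 55): (i) net 72−10=62 ≥ 55 — meets; (j) net 86−24=62 ≥ 55 — meets.
  The shareholder carries the last stage.
With every stage satisfied, the shareholder prevails on this issue.
Per-issue: Issue I → shareholder; Issue II → board; Issue III → shareholder. The shareholder must prevail on a majority of issues; overall, the shareholder prevails.

shareholder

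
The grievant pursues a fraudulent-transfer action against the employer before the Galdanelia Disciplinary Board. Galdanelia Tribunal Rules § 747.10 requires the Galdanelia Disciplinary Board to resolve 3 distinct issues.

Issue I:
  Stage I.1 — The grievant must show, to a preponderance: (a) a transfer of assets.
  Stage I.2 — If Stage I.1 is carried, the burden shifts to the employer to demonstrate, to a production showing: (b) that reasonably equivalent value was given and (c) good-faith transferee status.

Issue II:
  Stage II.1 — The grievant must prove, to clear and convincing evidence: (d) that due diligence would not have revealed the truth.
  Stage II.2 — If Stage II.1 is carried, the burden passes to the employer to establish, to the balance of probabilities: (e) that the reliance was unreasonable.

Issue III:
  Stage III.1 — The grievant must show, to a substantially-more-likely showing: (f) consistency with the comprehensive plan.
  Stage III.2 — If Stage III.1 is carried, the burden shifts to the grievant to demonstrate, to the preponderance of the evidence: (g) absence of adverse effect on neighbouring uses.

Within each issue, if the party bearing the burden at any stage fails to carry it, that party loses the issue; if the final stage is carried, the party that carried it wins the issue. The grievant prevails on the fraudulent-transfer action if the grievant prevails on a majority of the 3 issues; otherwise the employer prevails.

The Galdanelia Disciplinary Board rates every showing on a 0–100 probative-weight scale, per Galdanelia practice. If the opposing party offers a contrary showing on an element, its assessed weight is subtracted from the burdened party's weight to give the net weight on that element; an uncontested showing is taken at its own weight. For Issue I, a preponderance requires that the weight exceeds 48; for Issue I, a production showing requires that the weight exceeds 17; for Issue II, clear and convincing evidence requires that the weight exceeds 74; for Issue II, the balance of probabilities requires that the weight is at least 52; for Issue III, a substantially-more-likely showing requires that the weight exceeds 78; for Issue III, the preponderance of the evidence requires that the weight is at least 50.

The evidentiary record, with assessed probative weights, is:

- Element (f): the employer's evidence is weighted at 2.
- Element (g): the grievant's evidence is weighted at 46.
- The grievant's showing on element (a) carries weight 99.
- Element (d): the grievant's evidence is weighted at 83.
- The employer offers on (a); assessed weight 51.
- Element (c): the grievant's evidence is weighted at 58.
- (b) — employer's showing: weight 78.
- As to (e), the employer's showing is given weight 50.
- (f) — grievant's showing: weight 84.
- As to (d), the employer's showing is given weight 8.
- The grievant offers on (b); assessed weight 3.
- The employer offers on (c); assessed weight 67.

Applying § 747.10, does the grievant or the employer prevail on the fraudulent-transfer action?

employer

— Issue I —
Stage I.1 — burden on grievant; standard: a preponderance (weight exceeds 48).
    (a): 99 − 51 = 48 ≤ 48 [not met]
  The grievant does not carry Stage I.1.
The analysis ends at Stage I.1; the employer prevails on this issue.
— Issue II —
Stage II.1 — burden on grievant; standard: clear and convincing evidence (weight exceeds 74).
    (d): 83 − 8 = 75 > 74 [met]
  Stage II.1 carried; the burden shifts to the employer.
Stage II.2 — burden on employer; standard: the balance of probabilities (weight is at least 52).
    (e): 50 < 52 [not met]
  The employer does not carry Stage II.2.
The grievant prevails on this issue.
— Issue III —
Stage III.1 (grievant, a substantially-more-likely showing, weight exceeds 78): (f) net 84−2=82 > 78 — meets.
  Stage III.1 carried; the burden remains with the grievant.
Stage III.2 (grievant, the preponderance of the evidence, weight is at least 50): (g) 46 < 50 — fails.
  Not every element is met, so the grievant fails to carry Stage III.2.
The analysis ends at Stage III.2; the employer prevails on this issue.
Per-issue: Issue I → employer; Issue II → grievant; Issue III → employer. The grievant must prevail on a majority of issues; overall, the employer prevails.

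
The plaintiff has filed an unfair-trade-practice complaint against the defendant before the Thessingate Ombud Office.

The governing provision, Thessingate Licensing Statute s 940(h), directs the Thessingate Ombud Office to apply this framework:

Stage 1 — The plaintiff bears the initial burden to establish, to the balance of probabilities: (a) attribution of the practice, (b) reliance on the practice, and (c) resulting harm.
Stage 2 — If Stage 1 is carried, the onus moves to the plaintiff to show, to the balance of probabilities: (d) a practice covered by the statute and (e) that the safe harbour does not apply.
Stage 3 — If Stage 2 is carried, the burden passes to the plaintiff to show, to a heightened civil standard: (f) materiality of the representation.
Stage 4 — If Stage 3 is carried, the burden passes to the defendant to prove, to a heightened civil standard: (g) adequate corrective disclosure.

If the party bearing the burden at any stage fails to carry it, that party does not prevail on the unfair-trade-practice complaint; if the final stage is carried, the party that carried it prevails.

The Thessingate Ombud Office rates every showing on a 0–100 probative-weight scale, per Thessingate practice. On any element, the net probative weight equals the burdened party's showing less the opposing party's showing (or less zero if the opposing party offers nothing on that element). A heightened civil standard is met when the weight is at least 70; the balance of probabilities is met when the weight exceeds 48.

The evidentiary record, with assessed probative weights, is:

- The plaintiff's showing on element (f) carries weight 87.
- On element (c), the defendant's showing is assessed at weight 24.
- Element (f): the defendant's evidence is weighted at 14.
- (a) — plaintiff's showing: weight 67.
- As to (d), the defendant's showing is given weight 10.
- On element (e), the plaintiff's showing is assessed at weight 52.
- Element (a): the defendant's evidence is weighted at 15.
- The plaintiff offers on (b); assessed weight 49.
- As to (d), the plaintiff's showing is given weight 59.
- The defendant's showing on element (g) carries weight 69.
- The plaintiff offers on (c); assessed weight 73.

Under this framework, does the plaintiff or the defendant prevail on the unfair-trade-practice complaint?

Stage 1 — burden on plaintiff; standard: the balance of probabilities (weight exceeds 48).
    (a): 67 − 15 = 52 > 48 [met]
    (b): 49 > 48 [met]
    (c): 73 − 24 = 49 > 48 [met]
  Stage 1 carried; the burden remains with the plaintiff.
Stage 2 — burden on plaintiff; standard: the balance of probabilities (weight exceeds 48).
    (d): 59 − 10 = 49 > 48 [met]
    (e): 52 > 48 [met]
  Stage 2 carried; the burden remains with the plaintiff.
Stage 3 — burden on plaintiff; standard: a heightened civil standard (weight is at least 70).
    (f): 87 − 14 = 73 ≥ 70 [met]
  The plaintiff carries Stage 3; the defendant now bears the burden.
Stage 4 — burden on defendant; standard: a heightened civil standard (weight is at least 70).
    (g): 69 < 70 [not met]
  The defendant does not carry Stage 4.
The analysis ends at Stage 4; the plaintiff prevails.

plaintiff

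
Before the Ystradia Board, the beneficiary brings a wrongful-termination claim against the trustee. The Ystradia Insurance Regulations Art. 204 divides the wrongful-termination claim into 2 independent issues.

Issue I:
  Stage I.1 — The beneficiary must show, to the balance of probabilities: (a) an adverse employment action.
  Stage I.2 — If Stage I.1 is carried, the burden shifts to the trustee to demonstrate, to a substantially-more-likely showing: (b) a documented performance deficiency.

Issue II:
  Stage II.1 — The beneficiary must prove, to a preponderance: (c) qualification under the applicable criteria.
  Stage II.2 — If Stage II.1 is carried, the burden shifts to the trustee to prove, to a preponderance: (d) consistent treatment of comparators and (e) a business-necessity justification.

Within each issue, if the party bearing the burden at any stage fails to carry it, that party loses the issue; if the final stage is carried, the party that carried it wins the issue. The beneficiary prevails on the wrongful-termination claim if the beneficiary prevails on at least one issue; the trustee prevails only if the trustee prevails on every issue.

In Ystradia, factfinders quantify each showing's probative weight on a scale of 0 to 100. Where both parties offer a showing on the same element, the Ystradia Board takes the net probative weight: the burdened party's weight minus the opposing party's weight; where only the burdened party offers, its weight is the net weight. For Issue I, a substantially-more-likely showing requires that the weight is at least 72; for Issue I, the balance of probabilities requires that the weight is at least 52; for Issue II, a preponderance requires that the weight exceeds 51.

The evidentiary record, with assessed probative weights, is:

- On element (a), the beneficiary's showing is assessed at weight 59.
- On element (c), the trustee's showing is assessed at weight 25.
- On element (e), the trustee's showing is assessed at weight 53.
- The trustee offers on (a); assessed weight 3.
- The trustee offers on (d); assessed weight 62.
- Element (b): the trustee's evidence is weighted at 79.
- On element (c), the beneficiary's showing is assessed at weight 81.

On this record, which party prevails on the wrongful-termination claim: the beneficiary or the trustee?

— Issue I —
At Stage I.1 the beneficiary must meet the balance of probabilities (weight is at least 52): on (a) the weight is 59 less the opposing 3 gives net 56, ≥ 52, so (a) meets the standard.
  Stage I.1 carried; the burden shifts to the trustee.
At Stage I.2 the trustee must meet a substantially-more-likely showing (weight is at least 72): on (b) the weight is 79, ≥ 72, so (b) meets the standard.
  Stage I.2 carried; the final stage is satisfied.
All stages carried — the trustee prevails on this issue.
— Issue II —
Stage II.1 — burden on beneficiary; standard: a preponderance (weight exceeds 51).
    (c): 81 − 25 = 56 > 51 [met]
  Stage II.1 carried; the burden shifts to the trustee.
Stage II.2 — burden on trustee; standard: a preponderance (weight exceeds 51).
    (d): 62 > 51 [met]
    (e): 53 > 51 [met]
  The trustee carries the last stage.
All stages carried — the trustee prevails on this issue.
Per-issue: Issue I → trustee; Issue II → trustee. The beneficiary must prevail on at least one issue; overall, the trustee prevails.

trustee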